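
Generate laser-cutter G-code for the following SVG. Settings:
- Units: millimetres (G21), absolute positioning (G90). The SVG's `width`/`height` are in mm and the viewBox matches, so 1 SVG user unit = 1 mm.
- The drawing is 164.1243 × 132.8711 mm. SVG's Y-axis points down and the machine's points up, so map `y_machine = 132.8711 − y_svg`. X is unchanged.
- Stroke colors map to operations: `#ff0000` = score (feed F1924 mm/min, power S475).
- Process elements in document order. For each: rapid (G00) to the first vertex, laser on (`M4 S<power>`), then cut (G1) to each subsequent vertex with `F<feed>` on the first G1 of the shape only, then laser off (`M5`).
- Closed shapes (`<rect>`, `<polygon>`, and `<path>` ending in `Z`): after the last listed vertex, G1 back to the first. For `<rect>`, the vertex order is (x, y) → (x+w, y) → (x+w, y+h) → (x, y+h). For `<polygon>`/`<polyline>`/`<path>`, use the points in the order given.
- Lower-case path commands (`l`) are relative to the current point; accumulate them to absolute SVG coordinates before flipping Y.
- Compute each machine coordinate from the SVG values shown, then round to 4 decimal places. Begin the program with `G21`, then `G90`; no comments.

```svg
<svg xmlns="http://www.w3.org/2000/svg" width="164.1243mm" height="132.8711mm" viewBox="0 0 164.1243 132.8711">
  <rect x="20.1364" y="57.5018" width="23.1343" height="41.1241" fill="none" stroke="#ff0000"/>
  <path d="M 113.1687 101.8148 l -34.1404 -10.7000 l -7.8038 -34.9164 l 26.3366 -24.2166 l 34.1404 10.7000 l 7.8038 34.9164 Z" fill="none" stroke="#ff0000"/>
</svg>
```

Since the viewBox matches the mm dimensions, user units are millimetres directly. The only transform is the Y-flip y_m = 132.8711 − y_svg.

Shape 1 is a rectangle drawn with `<rect>`. Its stroke #ff0000 means score at S475, F1924. After flipping Y the toolpath is (20.1364,75.3693) → (43.2707,75.3693) → (43.2707,34.2452) → (20.1364,34.2452) → (20.1364,75.3693), returning to the start.

Shape 2 is a regular polygon drawn with `<path>`. Its stroke #ff0000 means score at S475, F1924. After flipping Y the toolpath is (113.1687,31.0563) → (79.0283,41.7563) → (71.2245,76.6727) → (97.5611,100.8893) → (131.7015,90.1893) → (139.5053,55.2729) → (113.1687,31.0563), returning to the start.

G21
G90
G00 X20.1364 Y75.3693
M4 S475
G1 X43.2707 Y75.3693 F1924
G1 X43.2707 Y34.2452
G1 X20.1364 Y34.2452
G1 X20.1364 Y75.3693
M5
G00 X113.1687 Y31.0563
M4 S475
G1 X79.0283 Y41.7563 F1924
G1 X71.2245 Y76.6727
G1 X97.5611 Y100.8893
G1 X131.7015 Y90.1893
G1 X139.5053 Y55.2729
G1 X113.1687 Y31.0563
M5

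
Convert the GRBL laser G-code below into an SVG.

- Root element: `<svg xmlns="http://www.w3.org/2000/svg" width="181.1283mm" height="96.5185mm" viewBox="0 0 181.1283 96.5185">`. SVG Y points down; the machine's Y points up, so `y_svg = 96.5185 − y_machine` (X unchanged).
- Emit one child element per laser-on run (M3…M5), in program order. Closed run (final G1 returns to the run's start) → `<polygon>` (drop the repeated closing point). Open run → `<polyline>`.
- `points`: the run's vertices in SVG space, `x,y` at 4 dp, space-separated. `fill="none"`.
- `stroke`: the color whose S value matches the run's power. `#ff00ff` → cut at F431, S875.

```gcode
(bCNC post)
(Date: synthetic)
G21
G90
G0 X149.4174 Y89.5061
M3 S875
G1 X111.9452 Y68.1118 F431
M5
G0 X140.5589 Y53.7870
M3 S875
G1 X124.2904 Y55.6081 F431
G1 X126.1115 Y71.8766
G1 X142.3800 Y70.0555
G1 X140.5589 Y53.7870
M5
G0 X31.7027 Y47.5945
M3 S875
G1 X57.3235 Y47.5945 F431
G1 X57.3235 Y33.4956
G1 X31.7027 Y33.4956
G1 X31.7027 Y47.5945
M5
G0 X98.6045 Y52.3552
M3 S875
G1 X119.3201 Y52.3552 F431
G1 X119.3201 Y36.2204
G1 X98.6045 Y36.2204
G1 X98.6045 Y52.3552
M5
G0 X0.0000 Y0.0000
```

<svg xmlns="http://www.w3.org/2000/svg" width="181.1283mm" height="96.5185mm" viewBox="0 0 181.1283 96.5185">
  <polyline points="149.4174,7.0124 111.9452,28.4067" fill="none" stroke="#ff00ff"/>
  <polygon points="140.5589,42.7315 124.2904,40.9104 126.1115,24.6419 142.3800,26.4630" fill="none" stroke="#ff00ff"/>
  <polygon points="31.7027,48.9240 57.3235,48.9240 57.3235,63.0229 31.7027,63.0229" fill="none" stroke="#ff00ff"/>
  <polygon points="98.6045,44.1633 119.3201,44.1633 119.3201,60.2981 98.6045,60.2981" fill="none" stroke="#ff00ff"/>
</svg>

Machine Y-up, SVG Y-down with viewBox height 96.5185, so y_svg = 96.5185 − y_machine; X carries over. Every run uses S875, so all elements get stroke `#ff00ff` (cut).

Run 1: The run is open, so emit a `<polyline>` with points (Y-flipped): 149.4174,7.0124 111.9452,28.4067.

Run 2: The run returns to its start, so emit a `<polygon>` with points (Y-flipped): 140.5589,42.7315 124.2904,40.9104 126.1115,24.6419 142.3800,26.4630.

Run 3: The run returns to its start, so emit a `<polygon>` with points (Y-flipped): 31.7027,48.9240 57.3235,48.9240 57.3235,63.0229 31.7027,63.0229.

Run 4: The run returns to its start, so emit a `<polygon>` with points (Y-flipped): 98.6045,44.1633 119.3201,44.1633 119.3201,60.2981 98.6045,60.2981.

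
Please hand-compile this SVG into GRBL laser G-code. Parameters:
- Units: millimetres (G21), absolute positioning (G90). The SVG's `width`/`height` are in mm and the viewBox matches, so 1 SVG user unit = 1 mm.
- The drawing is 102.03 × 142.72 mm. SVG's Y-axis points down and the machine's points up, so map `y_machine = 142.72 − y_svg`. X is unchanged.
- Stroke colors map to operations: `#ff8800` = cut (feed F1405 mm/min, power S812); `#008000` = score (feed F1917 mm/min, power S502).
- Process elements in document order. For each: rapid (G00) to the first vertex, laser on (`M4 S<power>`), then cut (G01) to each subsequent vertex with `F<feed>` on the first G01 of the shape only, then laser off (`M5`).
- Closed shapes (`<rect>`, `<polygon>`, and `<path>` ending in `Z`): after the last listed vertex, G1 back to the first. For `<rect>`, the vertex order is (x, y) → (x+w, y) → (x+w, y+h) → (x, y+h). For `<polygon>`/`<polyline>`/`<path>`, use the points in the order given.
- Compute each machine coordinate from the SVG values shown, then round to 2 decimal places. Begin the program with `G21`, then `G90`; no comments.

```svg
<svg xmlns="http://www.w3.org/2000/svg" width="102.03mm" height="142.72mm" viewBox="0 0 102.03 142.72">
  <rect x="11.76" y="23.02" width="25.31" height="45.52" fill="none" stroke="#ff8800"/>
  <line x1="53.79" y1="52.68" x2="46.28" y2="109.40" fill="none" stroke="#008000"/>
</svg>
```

viewBox `0 0 102.03 142.72` with mm width/height → 1 unit = 1 mm. Flip: y_m = 142.72 − y_svg.

**Shape 1** — `<rect>` rectangle, stroke `#ff8800` → cut (S812, F1405). Machine vertices: (11.76,119.70) → (37.07,119.70) → (37.07,74.18) → (11.76,74.18) → (11.76,119.70). Closed: final G1 returns to the first vertex.

**Shape 2** — `<line>` line segment, stroke `#008000` → score (S502, F1917). Machine vertices: (53.79,90.04) → (46.28,33.32). Open path.

G21
G90
G00 X11.76 Y119.70
M4 S812
G01 X37.07 Y119.70 F1405
G01 X37.07 Y74.18
G01 X11.76 Y74.18
G01 X11.76 Y119.70
M5
G00 X53.79 Y90.04
M4 S502
G01 X46.28 Y33.32 F1917
M5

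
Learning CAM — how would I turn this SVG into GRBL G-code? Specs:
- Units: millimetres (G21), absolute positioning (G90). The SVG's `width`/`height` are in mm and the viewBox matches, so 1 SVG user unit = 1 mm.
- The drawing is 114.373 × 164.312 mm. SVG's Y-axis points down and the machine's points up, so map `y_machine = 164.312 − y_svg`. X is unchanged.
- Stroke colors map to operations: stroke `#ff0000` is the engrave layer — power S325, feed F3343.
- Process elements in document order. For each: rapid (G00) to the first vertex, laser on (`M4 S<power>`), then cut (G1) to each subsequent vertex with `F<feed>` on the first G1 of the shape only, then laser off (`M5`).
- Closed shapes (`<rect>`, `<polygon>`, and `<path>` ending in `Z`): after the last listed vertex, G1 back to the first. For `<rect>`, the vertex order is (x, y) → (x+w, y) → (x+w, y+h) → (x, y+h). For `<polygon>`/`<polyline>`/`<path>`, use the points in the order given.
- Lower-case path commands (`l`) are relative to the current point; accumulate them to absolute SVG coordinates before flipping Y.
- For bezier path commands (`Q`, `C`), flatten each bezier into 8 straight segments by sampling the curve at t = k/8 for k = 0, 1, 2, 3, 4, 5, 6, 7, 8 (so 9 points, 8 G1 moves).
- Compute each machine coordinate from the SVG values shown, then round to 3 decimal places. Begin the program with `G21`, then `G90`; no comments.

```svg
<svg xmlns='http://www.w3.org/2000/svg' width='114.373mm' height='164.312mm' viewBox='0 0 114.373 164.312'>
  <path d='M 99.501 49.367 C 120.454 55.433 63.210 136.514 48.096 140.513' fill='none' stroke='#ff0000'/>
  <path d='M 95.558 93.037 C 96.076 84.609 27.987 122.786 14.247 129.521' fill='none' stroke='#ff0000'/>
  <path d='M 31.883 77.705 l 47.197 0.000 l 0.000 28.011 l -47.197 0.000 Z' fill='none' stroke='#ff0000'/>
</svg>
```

G21
G90
G00 X99.501 Y114.945
M4 S325
G1 X103.928 Y109.451 F3343
G1 X102.434 Y98.707
G1 X96.429 Y84.495
G1 X87.324 Y68.597
G1 X76.527 Y52.796
G1 X65.451 Y38.875
G1 X55.504 Y28.615
G1 X48.096 Y23.799
M5
G00 X95.558 Y71.275
M4 S325
G1 X92.776 Y72.403 F3343
G1 X85.004 Y70.077
G1 X73.681 Y65.211
G1 X60.249 Y58.719
G1 X46.149 Y51.517
G1 X32.821 Y44.518
G1 X21.707 Y38.638
G1 X14.247 Y34.791
M5
G00 X31.883 Y86.607
M4 S325
G1 X79.080 Y86.607 F3343
G1 X79.080 Y58.596
G1 X31.883 Y58.596
G1 X31.883 Y86.607
M5

1 u = 1 mm; y_m = 164.312 − y.

[1] `<path>` cubic bezier, #ff0000→engrave S325 F3343: (99.501,114.945) → (103.928,109.451) → (102.434,98.707) → (96.429,84.495) → (87.324,68.597) → (76.527,52.796) → (65.451,38.875) → (55.504,28.615) → (48.096,23.799)

[2] `<path>` cubic bezier, #ff0000→engrave S325 F3343: (95.558,71.275) → (92.776,72.403) → (85.004,70.077) → (73.681,65.211) → (60.249,58.719) → (46.149,51.517) → (32.821,44.518) → (21.707,38.638) → (14.247,34.791)

[3] `<path>` rectangle, #ff0000→engrave S325 F3343: (31.883,86.607) → (79.080,86.607) → (79.080,58.596) → (31.883,58.596) → (31.883,86.607) (closed)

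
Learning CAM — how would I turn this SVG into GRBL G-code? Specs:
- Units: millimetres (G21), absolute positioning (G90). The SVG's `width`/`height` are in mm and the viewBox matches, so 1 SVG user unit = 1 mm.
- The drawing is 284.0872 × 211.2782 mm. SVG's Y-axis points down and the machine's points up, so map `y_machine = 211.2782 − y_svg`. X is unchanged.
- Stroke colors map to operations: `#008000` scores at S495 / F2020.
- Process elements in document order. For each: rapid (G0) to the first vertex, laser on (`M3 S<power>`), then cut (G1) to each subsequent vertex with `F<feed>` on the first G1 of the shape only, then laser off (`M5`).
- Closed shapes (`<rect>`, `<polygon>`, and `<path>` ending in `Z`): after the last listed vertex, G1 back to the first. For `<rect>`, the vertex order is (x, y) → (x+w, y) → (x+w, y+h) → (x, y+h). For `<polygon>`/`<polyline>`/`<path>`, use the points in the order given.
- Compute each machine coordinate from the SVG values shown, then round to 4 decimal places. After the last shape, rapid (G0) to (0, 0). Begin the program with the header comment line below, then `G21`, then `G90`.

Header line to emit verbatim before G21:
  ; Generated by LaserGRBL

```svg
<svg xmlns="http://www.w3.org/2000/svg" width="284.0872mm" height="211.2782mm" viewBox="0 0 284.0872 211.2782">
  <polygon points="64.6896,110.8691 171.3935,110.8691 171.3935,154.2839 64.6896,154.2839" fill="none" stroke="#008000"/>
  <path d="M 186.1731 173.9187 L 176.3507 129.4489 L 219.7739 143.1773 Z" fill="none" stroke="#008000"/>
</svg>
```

; Generated by LaserGRBL
G21
G90
G0 X64.6896 Y100.4091
M3 S495
G1 X171.3935 Y100.4091 F2020
G1 X171.3935 Y56.9943
G1 X64.6896 Y56.9943
G1 X64.6896 Y100.4091
M5
G0 X186.1731 Y37.3595
M3 S495
G1 X176.3507 Y81.8293 F2020
G1 X219.7739 Y68.1009
G1 X186.1731 Y37.3595
M5
G0 X0.0000 Y0.0000

viewBox `0 0 284.0872 211.2782` with mm width/height → 1 unit = 1 mm. Flip: y_m = 211.2782 − y_svg.

**Shape 1** — `<polygon>` rectangle, stroke `#008000` → score (S495, F2020). Machine vertices: (64.6896,100.4091) → (171.3935,100.4091) → (171.3935,56.9943) → (64.6896,56.9943) → (64.6896,100.4091). Closed: final G1 returns to the first vertex.

**Shape 2** — `<path>` regular polygon, stroke `#008000` → score (S495, F2020). Machine vertices: (186.1731,37.3595) → (176.3507,81.8293) → (219.7739,68.1009) → (186.1731,37.3595). Closed: final G1 returns to the first vertex.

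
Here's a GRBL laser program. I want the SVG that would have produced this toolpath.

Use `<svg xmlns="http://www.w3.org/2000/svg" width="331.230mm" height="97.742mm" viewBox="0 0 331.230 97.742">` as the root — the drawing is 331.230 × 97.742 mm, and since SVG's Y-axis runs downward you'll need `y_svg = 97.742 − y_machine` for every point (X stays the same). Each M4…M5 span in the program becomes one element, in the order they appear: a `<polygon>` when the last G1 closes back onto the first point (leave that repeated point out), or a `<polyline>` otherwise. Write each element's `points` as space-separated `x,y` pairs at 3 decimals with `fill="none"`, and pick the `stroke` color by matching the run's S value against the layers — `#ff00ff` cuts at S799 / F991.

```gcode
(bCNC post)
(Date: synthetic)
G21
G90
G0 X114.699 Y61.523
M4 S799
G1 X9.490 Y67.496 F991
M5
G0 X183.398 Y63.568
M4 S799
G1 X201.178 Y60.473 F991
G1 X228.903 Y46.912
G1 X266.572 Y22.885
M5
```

<svg xmlns="http://www.w3.org/2000/svg" width="331.230mm" height="97.742mm" viewBox="0 0 331.230 97.742">
  <polyline points="114.699,36.219 9.490,30.246" fill="none" stroke="#ff00ff"/>
  <polyline points="183.398,34.174 201.178,37.269 228.903,50.830 266.572,74.857" fill="none" stroke="#ff00ff"/>
</svg>

y_svg = 97.742 − y_m. Every run uses S799, so all elements get stroke `#ff00ff` (cut).

[1] open run; points: 114.699,36.219 9.490,30.246

[2] open run; points: 183.398,34.174 201.178,37.269 228.903,50.830 266.572,74.857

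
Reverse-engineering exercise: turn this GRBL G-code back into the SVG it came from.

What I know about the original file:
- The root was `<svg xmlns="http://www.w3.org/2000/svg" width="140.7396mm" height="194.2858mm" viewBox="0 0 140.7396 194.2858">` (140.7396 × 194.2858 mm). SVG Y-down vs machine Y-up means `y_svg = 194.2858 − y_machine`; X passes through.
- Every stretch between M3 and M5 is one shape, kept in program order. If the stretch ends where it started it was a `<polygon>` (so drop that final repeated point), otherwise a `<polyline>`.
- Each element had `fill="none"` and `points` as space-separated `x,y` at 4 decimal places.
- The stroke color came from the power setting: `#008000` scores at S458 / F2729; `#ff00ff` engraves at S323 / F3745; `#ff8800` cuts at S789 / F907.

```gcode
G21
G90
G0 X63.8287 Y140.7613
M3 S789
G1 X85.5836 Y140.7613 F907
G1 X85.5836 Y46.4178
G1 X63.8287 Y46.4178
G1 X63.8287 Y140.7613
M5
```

<svg xmlns="http://www.w3.org/2000/svg" width="140.7396mm" height="194.2858mm" viewBox="0 0 140.7396 194.2858">
  <polygon points="63.8287,53.5245 85.5836,53.5245 85.5836,147.8680 63.8287,147.8680" fill="none" stroke="#ff8800"/>
</svg>

Machine Y-up, SVG Y-down with viewBox height 194.2858, so y_svg = 194.2858 − y_machine; X carries over. Every run uses S789, so all elements get stroke `#ff8800` (cut).

Run 1: The run returns to its start, so emit a `<polygon>` with points (Y-flipped): 63.8287,53.5245 85.5836,53.5245 85.5836,147.8680 63.8287,147.8680.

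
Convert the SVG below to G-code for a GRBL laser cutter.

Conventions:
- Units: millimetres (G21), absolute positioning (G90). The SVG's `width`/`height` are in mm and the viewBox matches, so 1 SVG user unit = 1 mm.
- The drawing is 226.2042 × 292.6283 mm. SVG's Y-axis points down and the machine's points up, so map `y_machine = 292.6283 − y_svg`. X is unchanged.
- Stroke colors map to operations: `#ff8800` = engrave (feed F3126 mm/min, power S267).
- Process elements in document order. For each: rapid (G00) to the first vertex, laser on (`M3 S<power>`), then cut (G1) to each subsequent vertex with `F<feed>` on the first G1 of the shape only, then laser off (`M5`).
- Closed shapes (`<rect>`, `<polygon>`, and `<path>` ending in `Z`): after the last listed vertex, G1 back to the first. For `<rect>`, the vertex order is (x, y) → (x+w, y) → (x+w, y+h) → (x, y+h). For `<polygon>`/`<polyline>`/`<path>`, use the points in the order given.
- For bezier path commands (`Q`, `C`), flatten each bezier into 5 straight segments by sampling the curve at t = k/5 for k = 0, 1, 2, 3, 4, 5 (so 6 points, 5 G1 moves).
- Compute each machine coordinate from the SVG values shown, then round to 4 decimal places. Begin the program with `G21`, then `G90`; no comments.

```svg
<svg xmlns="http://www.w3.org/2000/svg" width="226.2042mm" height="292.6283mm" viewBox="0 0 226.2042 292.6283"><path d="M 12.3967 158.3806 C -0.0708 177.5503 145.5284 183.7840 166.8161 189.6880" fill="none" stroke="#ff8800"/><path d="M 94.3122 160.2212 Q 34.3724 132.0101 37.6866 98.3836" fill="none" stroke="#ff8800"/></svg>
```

Since the viewBox matches the mm dimensions, user units are millimetres directly. The only transform is the Y-flip y_m = 292.6283 − y_svg.

Shape 1 is a cubic bezier drawn with `<path>`. Its stroke #ff8800 means engrave at S267, F3126. After flipping Y the toolpath is (12.3967,134.2477) → (21.6252,124.1973) → (55.2355,116.6465) → (99.6735,110.9902) → (141.3851,106.6231) → (166.8161,102.9403).

Shape 2 is a quadratic bezier drawn with `<path>`. Its stroke #ff8800 means engrave at S267, F3126. After flipping Y the toolpath is (94.3122,132.4071) → (72.8664,143.9082) → (56.4810,155.8424) → (45.1559,168.2100) → (38.8911,181.0107) → (37.6866,194.2447).

G21
G90
G00 X12.3967 Y134.2477
M3 S267
G1 X21.6252 Y124.1973 F3126
G1 X55.2355 Y116.6465
G1 X99.6735 Y110.9902
G1 X141.3851 Y106.6231
G1 X166.8161 Y102.9403
M5
G00 X94.3122 Y132.4071
M3 S267
G1 X72.8664 Y143.9082 F3126
G1 X56.4810 Y155.8424
G1 X45.1559 Y168.2100
G1 X38.8911 Y181.0107
G1 X37.6866 Y194.2447
M5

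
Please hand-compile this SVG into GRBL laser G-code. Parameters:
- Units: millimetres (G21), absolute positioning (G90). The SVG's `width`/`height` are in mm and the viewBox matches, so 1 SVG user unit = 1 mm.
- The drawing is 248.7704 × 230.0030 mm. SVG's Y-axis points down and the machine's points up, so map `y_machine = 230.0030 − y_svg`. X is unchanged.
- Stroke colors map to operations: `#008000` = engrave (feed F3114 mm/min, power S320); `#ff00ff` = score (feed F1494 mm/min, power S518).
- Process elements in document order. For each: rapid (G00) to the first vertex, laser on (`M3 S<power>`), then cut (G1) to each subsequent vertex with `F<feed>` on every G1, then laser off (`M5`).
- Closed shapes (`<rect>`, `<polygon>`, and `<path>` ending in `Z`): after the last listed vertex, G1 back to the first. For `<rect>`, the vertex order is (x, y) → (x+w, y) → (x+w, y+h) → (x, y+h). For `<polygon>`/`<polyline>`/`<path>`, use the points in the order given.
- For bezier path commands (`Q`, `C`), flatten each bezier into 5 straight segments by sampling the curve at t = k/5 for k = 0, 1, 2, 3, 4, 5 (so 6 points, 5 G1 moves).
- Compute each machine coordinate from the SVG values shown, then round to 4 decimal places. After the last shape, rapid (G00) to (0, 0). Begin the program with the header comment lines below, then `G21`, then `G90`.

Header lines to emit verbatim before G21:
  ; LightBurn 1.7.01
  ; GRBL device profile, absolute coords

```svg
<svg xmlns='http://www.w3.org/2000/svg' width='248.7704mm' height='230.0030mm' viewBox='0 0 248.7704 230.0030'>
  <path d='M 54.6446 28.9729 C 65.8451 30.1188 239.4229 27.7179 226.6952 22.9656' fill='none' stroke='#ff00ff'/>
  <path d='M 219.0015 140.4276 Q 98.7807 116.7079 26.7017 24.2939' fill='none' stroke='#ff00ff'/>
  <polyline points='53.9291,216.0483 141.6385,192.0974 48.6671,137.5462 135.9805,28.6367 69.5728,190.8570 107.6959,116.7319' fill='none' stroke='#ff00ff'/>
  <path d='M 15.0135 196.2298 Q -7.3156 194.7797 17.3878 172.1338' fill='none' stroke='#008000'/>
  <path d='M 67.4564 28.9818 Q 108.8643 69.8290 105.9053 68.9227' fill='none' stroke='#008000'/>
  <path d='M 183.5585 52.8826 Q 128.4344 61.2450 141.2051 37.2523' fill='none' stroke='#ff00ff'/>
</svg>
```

1 u = 1 mm; y_m = 230.0030 − y.

[1] `<path>` cubic bezier, #ff00ff→score S518 F1494: (54.6446,201.0301) → (78.0607,200.7586) → (123.7106,201.2810) → (174.8575,202.5398) → (214.7646,204.4778) → (226.6952,207.0374)

[2] `<path>` quadratic bezier, #ff00ff→score S518 F1494: (219.0015,89.5754) → (172.8389,101.8111) → (130.5275,119.5422) → (92.0676,142.7690) → (57.4590,171.4913) → (26.7017,205.7091)

[3] `<polyline>` open polyline, #ff00ff→score S518 F1494: (53.9291,13.9547) → (141.6385,37.9056) → (48.6671,92.4568) → (135.9805,201.3663) → (69.5728,39.1460) → (107.6959,113.2711)

[4] `<path>` quadratic bezier, #008000→engrave S320 F3114: (15.0135,33.7732) → (7.9632,35.2011) → (4.6754,38.3246) → (5.1503,43.1438) → (9.3877,49.6587) → (17.3878,57.8692)

[5] `<path>` quadratic bezier, #008000→engrave S320 F3114: (67.4564,201.0212) → (82.2449,186.3525) → (93.4840,175.0240) → (101.1738,167.0358) → (105.3142,162.3879) → (105.9053,161.0803)

[6] `<path>` quadratic bezier, #ff00ff→score S518 F1494: (183.5585,177.1204) → (164.2247,175.0696) → (150.3224,175.6073) → (141.8517,178.7334) → (138.8126,184.4478) → (141.2051,192.7507)

; LightBurn 1.7.01
; GRBL device profile, absolute coords
G21
G90
G00 X54.6446 Y201.0301
M3 S518
G1 X78.0607 Y200.7586 F1494
G1 X123.7106 Y201.2810 F1494
G1 X174.8575 Y202.5398 F1494
G1 X214.7646 Y204.4778 F1494
G1 X226.6952 Y207.0374 F1494
M5
G00 X219.0015 Y89.5754
M3 S518
G1 X172.8389 Y101.8111 F1494
G1 X130.5275 Y119.5422 F1494
G1 X92.0676 Y142.7690 F1494
G1 X57.4590 Y171.4913 F1494
G1 X26.7017 Y205.7091 F1494
M5
G00 X53.9291 Y13.9547
M3 S518
G1 X141.6385 Y37.9056 F1494
G1 X48.6671 Y92.4568 F1494
G1 X135.9805 Y201.3663 F1494
G1 X69.5728 Y39.1460 F1494
G1 X107.6959 Y113.2711 F1494
M5
G00 X15.0135 Y33.7732
M3 S320
G1 X7.9632 Y35.2011 F3114
G1 X4.6754 Y38.3246 F3114
G1 X5.1503 Y43.1438 F3114
G1 X9.3877 Y49.6587 F3114
G1 X17.3878 Y57.8692 F3114
M5
G00 X67.4564 Y201.0212
M3 S320
G1 X82.2449 Y186.3525 F3114
G1 X93.4840 Y175.0240 F3114
G1 X101.1738 Y167.0358 F3114
G1 X105.3142 Y162.3879 F3114
G1 X105.9053 Y161.0803 F3114
M5
G00 X183.5585 Y177.1204
M3 S518
G1 X164.2247 Y175.0696 F1494
G1 X150.3224 Y175.6073 F1494
G1 X141.8517 Y178.7334 F1494
G1 X138.8126 Y184.4478 F1494
G1 X141.2051 Y192.7507 F1494
M5
G00 X0.0000 Y0.0000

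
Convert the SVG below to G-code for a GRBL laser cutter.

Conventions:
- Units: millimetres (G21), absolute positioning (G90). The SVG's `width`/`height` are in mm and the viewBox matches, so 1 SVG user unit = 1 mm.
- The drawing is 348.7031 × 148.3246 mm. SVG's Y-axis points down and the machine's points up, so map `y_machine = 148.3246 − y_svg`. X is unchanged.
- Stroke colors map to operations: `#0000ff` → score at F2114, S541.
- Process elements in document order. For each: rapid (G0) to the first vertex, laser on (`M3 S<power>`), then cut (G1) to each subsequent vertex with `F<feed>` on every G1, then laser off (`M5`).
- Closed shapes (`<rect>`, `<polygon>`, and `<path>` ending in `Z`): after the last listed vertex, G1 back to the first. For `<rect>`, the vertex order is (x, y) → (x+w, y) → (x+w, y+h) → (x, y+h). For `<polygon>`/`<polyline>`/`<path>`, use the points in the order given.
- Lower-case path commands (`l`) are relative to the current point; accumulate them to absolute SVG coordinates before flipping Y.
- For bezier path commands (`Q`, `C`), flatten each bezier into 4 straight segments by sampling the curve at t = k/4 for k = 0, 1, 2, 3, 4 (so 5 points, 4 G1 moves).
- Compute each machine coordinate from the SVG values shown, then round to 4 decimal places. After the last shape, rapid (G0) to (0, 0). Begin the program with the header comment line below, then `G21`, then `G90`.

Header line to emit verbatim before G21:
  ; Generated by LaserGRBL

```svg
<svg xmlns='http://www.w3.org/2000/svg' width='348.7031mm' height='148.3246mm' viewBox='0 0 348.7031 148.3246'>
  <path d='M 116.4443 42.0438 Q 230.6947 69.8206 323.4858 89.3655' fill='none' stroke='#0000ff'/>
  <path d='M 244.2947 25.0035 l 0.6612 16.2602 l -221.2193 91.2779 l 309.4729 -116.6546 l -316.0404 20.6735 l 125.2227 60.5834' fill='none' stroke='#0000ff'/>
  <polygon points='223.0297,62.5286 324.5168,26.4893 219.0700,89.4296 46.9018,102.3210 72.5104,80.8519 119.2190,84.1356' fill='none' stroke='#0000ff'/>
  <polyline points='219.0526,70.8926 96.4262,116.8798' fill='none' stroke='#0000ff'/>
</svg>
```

; Generated by LaserGRBL
G21
G90
G0 X116.4443 Y106.2808
M3 S541
G1 X172.2283 Y92.9069 F2114
G1 X225.3299 Y80.5620 F2114
G1 X275.7490 Y69.2460 F2114
G1 X323.4858 Y58.9591 F2114
M5
G0 X244.2947 Y123.3211
M3 S541
G1 X244.9559 Y107.0609 F2114
G1 X23.7366 Y15.7830 F2114
G1 X333.2095 Y132.4376 F2114
G1 X17.1691 Y111.7641 F2114
G1 X142.3918 Y51.1807 F2114
M5
G0 X223.0297 Y85.7960
M3 S541
G1 X324.5168 Y121.8353 F2114
G1 X219.0700 Y58.8950 F2114
G1 X46.9018 Y46.0036 F2114
G1 X72.5104 Y67.4727 F2114
G1 X119.2190 Y64.1890 F2114
G1 X223.0297 Y85.7960 F2114
M5
G0 X219.0526 Y77.4320
M3 S541
G1 X96.4262 Y31.4448 F2114
M5
G0 X0.0000 Y0.0000

viewBox `0 0 348.7031 148.3246` with mm width/height → 1 unit = 1 mm. Flip: y_m = 148.3246 − y_svg.

**Shape 1** — `<path>` quadratic bezier, stroke `#0000ff` → score (S541, F2114). Control points (SVG): P0=(116.4443,42.0438), P1=(230.6947,69.8206), P2=(323.4858,89.3655); sampled at t=k/4. Machine vertices: (116.4443,106.2808) → (172.2283,92.9069) → (225.3299,80.5620) → (275.7490,69.2460) → (323.4858,58.9591). Open path.

**Shape 2** — `<path>` open polyline, stroke `#0000ff` → score (S541, F2114). Machine vertices: (244.2947,123.3211) → (244.9559,107.0609) → (23.7366,15.7830) → (333.2095,132.4376) → (17.1691,111.7641) → (142.3918,51.1807). Open path.

**Shape 3** — `<polygon>` closed polygon, stroke `#0000ff` → score (S541, F2114). Machine vertices: (223.0297,85.7960) → (324.5168,121.8353) → (219.0700,58.8950) → (46.9018,46.0036) → (72.5104,67.4727) → (119.2190,64.1890) → (223.0297,85.7960). Closed: final G1 returns to the first vertex.

**Shape 4** — `<polyline>` line segment, stroke `#0000ff` → score (S541, F2114). Machine vertices: (219.0526,77.4320) → (96.4262,31.4448). Open path.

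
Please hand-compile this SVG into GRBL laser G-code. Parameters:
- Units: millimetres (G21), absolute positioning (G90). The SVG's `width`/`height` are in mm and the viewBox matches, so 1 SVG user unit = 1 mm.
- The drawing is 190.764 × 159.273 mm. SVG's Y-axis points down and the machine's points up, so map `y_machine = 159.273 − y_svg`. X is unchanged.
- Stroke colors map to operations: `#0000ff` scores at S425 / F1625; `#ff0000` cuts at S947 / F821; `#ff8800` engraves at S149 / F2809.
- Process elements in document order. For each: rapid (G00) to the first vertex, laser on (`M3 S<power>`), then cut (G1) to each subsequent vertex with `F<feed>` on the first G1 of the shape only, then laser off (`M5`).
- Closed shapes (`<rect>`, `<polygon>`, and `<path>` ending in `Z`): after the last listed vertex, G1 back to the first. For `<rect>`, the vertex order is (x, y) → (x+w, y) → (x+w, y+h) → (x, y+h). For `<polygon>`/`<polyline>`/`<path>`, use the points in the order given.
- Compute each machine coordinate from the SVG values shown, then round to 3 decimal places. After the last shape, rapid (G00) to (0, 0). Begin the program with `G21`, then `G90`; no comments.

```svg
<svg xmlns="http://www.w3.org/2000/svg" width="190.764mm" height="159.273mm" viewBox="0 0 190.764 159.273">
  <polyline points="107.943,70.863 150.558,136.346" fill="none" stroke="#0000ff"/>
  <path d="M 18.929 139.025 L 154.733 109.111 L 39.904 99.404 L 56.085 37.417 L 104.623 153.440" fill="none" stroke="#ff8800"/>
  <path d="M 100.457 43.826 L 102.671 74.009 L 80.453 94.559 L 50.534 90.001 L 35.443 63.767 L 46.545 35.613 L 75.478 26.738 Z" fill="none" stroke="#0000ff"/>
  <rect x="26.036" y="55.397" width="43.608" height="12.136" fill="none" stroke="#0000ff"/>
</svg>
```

G21
G90
G00 X107.943 Y88.410
M3 S425
G1 X150.558 Y22.927 F1625
M5
G00 X18.929 Y20.248
M3 S149
G1 X154.733 Y50.162 F2809
G1 X39.904 Y59.869
G1 X56.085 Y121.856
G1 X104.623 Y5.833
M5
G00 X100.457 Y115.447
M3 S425
G1 X102.671 Y85.264 F1625
G1 X80.453 Y64.714
G1 X50.534 Y69.272
G1 X35.443 Y95.506
G1 X46.545 Y123.660
G1 X75.478 Y132.535
G1 X100.457 Y115.447
M5
G00 X26.036 Y103.876
M3 S425
G1 X69.644 Y103.876 F1625
G1 X69.644 Y91.740
G1 X26.036 Y91.740
G1 X26.036 Y103.876
M5
G00 X0.000 Y0.000

viewBox `0 0 190.764 159.273` with mm width/height → 1 unit = 1 mm. Flip: y_m = 159.273 − y_svg.

**Shape 1** — `<polyline>` line segment, stroke `#0000ff` → score (S425, F1625). Machine vertices: (107.943,88.410) → (150.558,22.927). Open path.

**Shape 2** — `<path>` open polyline, stroke `#ff8800` → engrave (S149, F2809). Machine vertices: (18.929,20.248) → (154.733,50.162) → (39.904,59.869) → (56.085,121.856) → (104.623,5.833). Open path.

**Shape 3** — `<path>` regular polygon, stroke `#0000ff` → score (S425, F1625). Machine vertices: (100.457,115.447) → (102.671,85.264) → (80.453,64.714) → (50.534,69.272) → (35.443,95.506) → (46.545,123.660) → (75.478,132.535) → (100.457,115.447). Closed: final G1 returns to the first vertex.

**Shape 4** — `<rect>` rectangle, stroke `#0000ff` → score (S425, F1625). Machine vertices: (26.036,103.876) → (69.644,103.876) → (69.644,91.740) → (26.036,91.740) → (26.036,103.876). Closed: final G1 returns to the first vertex.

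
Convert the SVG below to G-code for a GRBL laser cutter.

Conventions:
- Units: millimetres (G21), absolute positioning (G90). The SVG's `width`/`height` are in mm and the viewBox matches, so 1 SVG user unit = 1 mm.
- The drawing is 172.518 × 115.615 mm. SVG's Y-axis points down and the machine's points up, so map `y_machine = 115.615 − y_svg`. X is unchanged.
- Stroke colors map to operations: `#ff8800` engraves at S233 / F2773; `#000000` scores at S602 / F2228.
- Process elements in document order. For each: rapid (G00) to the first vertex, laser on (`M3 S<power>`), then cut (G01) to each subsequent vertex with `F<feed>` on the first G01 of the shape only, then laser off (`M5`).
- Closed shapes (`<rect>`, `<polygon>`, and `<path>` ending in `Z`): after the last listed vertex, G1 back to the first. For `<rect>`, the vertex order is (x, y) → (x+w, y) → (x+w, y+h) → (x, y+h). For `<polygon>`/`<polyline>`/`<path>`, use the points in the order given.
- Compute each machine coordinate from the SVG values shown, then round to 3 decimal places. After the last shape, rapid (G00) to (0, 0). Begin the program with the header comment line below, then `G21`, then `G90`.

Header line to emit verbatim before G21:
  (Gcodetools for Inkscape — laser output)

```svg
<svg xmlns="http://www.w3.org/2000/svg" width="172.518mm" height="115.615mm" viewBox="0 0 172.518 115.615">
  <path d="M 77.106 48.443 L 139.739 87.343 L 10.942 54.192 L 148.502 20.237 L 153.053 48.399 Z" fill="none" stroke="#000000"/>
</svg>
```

viewBox `0 0 172.518 115.615` with mm width/height → 1 unit = 1 mm. Flip: y_m = 115.615 − y_svg.

**Shape 1** — `<path>` closed polygon, stroke `#000000` → score (S602, F2228). Machine vertices: (77.106,67.172) → (139.739,28.272) → (10.942,61.423) → (148.502,95.378) → (153.053,67.216) → (77.106,67.172). Closed: final G1 returns to the first vertex.

(Gcodetools for Inkscape — laser output)
G21
G90
G00 X77.106 Y67.172
M3 S602
G01 X139.739 Y28.272 F2228
G01 X10.942 Y61.423
G01 X148.502 Y95.378
G01 X153.053 Y67.216
G01 X77.106 Y67.172
M5
G00 X0.000 Y0.000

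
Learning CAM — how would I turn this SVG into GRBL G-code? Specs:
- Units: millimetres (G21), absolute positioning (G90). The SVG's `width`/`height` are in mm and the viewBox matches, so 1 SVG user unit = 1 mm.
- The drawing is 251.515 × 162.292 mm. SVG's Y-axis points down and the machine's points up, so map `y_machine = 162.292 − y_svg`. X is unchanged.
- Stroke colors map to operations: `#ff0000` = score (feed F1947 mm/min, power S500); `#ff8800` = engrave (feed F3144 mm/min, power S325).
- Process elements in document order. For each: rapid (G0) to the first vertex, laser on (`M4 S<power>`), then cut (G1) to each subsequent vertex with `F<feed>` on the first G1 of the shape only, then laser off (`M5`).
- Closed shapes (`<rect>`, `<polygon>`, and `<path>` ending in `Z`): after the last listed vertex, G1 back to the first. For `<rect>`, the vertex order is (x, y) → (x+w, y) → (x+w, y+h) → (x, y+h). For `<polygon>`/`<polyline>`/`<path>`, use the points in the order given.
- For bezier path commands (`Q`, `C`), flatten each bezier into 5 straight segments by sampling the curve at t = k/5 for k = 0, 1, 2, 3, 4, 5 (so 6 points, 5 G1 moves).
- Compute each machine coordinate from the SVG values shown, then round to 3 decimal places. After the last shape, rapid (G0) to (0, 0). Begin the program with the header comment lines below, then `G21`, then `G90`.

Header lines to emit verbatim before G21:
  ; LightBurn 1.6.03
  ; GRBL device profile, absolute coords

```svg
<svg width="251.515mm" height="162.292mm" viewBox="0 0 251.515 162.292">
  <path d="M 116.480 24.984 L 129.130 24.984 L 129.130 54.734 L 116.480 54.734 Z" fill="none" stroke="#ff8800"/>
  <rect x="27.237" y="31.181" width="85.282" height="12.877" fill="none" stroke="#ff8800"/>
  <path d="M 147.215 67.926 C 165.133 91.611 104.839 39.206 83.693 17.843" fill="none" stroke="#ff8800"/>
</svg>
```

viewBox `0 0 251.515 162.292` with mm width/height → 1 unit = 1 mm. Flip: y_m = 162.292 − y_svg.

**Shape 1** — `<path>` rectangle, stroke `#ff8800` → engrave (S325, F3144). Machine vertices: (116.480,137.308) → (129.130,137.308) → (129.130,107.558) → (116.480,107.558) → (116.480,137.308). Closed: final G1 returns to the first vertex.

**Shape 2** — `<rect>` rectangle, stroke `#ff8800` → engrave (S325, F3144). Machine vertices: (27.237,131.111) → (112.519,131.111) → (112.519,118.234) → (27.237,118.234) → (27.237,131.111). Closed: final G1 returns to the first vertex.

**Shape 3** — `<path>` cubic bezier, stroke `#ff8800` → engrave (S325, F3144). Control points (SVG): P0=(147.215,67.926), P1=(165.133,91.611), P2=(104.839,39.206), P3=(83.693,17.843); sampled at t=k/5. Machine vertices: (147.215,94.366) → (149.519,88.429) → (138.686,95.611) → (120.348,110.770) → (100.139,128.763) → (83.693,144.449). Open path.

; LightBurn 1.6.03
; GRBL device profile, absolute coords
G21
G90
G0 X116.480 Y137.308
M4 S325
G1 X129.130 Y137.308 F3144
G1 X129.130 Y107.558
G1 X116.480 Y107.558
G1 X116.480 Y137.308
M5
G0 X27.237 Y131.111
M4 S325
G1 X112.519 Y131.111 F3144
G1 X112.519 Y118.234
G1 X27.237 Y118.234
G1 X27.237 Y131.111
M5
G0 X147.215 Y94.366
M4 S325
G1 X149.519 Y88.429 F3144
G1 X138.686 Y95.611
G1 X120.348 Y110.770
G1 X100.139 Y128.763
G1 X83.693 Y144.449
M5
G0 X0.000 Y0.000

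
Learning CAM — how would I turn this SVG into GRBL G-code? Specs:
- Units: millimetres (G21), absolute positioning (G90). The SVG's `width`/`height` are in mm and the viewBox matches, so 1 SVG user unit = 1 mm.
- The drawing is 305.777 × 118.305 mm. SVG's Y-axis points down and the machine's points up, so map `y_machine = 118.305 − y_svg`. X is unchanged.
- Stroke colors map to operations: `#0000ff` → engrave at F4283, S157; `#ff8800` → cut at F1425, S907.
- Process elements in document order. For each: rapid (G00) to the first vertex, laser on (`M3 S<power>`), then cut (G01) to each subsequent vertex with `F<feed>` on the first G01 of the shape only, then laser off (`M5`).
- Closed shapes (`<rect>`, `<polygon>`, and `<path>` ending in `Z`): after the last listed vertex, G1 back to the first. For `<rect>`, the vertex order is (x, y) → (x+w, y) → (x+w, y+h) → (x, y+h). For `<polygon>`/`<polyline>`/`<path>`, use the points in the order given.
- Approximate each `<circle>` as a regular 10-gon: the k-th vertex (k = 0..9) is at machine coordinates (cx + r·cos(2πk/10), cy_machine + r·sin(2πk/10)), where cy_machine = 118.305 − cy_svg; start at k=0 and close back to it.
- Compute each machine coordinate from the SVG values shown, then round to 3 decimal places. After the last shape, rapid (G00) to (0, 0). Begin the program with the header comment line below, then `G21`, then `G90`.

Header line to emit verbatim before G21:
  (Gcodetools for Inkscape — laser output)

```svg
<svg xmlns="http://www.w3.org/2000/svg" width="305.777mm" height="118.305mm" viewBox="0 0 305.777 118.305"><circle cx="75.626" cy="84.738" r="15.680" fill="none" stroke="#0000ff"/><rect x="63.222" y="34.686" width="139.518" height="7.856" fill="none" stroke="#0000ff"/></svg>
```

viewBox `0 0 305.777 118.305` with mm width/height → 1 unit = 1 mm. Flip: y_m = 118.305 − y_svg.

**Shape 1** — `<circle>` circle, stroke `#0000ff` → engrave (S157, F4283). Machine vertices: (91.306,33.567) → (88.311,42.783) → (80.471,48.480) → (70.781,48.480) → (62.941,42.783) → (59.946,33.567) → (62.941,24.351) → (70.781,18.654) → (80.471,18.654) → (88.311,24.351) → (91.306,33.567). Closed: final G1 returns to the first vertex.

**Shape 2** — `<rect>` rectangle, stroke `#0000ff` → engrave (S157, F4283). Machine vertices: (63.222,83.619) → (202.740,83.619) → (202.740,75.763) → (63.222,75.763) → (63.222,83.619). Closed: final G1 returns to the first vertex.

(Gcodetools for Inkscape — laser output)
G21
G90
G00 X91.306 Y33.567
M3 S157
G01 X88.311 Y42.783 F4283
G01 X80.471 Y48.480
G01 X70.781 Y48.480
G01 X62.941 Y42.783
G01 X59.946 Y33.567
G01 X62.941 Y24.351
G01 X70.781 Y18.654
G01 X80.471 Y18.654
G01 X88.311 Y24.351
G01 X91.306 Y33.567
M5
G00 X63.222 Y83.619
M3 S157
G01 X202.740 Y83.619 F4283
G01 X202.740 Y75.763
G01 X63.222 Y75.763
G01 X63.222 Y83.619
M5
G00 X0.000 Y0.000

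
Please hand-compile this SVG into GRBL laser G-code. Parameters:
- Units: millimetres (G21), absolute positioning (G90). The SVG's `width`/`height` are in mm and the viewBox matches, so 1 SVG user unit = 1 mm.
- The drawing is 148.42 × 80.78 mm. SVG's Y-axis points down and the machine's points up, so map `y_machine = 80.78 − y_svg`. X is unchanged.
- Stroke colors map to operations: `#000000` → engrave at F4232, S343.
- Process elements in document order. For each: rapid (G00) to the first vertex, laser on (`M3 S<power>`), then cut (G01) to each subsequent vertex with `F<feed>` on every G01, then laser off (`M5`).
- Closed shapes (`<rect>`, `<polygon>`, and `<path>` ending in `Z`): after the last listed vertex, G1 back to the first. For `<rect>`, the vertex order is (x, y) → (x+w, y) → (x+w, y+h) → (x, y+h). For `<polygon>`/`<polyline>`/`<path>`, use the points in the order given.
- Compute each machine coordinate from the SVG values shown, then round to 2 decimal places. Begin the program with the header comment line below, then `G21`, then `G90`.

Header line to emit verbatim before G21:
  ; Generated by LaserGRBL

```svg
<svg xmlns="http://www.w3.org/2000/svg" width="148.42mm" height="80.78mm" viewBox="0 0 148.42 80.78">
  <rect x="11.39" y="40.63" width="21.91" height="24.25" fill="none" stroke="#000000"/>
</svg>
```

; Generated by LaserGRBL
G21
G90
G00 X11.39 Y40.15
M3 S343
G01 X33.30 Y40.15 F4232
G01 X33.30 Y15.90 F4232
G01 X11.39 Y15.90 F4232
G01 X11.39 Y40.15 F4232
M5

1 u = 1 mm; y_m = 80.78 − y.

[1] `<rect>` rectangle, #000000→engrave S343 F4232: (11.39,40.15) → (33.30,40.15) → (33.30,15.90) → (11.39,15.90) → (11.39,40.15) (closed)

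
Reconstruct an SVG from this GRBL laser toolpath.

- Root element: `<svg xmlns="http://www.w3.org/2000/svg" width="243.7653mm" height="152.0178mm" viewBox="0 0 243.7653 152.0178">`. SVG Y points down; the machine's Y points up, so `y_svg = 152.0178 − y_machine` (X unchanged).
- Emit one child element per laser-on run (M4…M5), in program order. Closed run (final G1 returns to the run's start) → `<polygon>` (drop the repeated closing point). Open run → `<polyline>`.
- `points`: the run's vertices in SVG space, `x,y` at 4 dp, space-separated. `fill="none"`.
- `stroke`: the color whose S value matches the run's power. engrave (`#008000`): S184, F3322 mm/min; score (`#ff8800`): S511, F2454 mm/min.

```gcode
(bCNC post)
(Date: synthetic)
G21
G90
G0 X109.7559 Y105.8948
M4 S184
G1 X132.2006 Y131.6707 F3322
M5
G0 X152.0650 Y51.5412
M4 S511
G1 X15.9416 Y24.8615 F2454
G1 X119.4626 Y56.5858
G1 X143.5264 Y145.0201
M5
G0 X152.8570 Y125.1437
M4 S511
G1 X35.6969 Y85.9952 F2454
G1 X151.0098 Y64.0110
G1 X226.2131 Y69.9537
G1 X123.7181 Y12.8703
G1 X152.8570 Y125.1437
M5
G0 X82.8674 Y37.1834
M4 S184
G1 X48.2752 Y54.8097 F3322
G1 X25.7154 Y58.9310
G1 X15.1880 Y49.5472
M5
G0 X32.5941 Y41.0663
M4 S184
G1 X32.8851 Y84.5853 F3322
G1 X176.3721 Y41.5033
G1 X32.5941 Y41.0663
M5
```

y_svg = 152.0178 − y_m.

[1] S184→`#008000` (engrave); open run; points: 109.7559,46.1230 132.2006,20.3471

[2] S511→`#ff8800` (score); open run; points: 152.0650,100.4766 15.9416,127.1563 119.4626,95.4320 143.5264,6.9977

[3] S511→`#ff8800` (score); closed run; points: 152.8570,26.8741 35.6969,66.0226 151.0098,88.0068 226.2131,82.0641 123.7181,139.1475

[4] S184→`#008000` (engrave); open run; points: 82.8674,114.8344 48.2752,97.2081 25.7154,93.0868 15.1880,102.4706

[5] S184→`#008000` (engrave); closed run; points: 32.5941,110.9515 32.8851,67.4325 176.3721,110.5145

<svg xmlns="http://www.w3.org/2000/svg" width="243.7653mm" height="152.0178mm" viewBox="0 0 243.7653 152.0178">
  <polyline points="109.7559,46.1230 132.2006,20.3471" fill="none" stroke="#008000"/>
  <polyline points="152.0650,100.4766 15.9416,127.1563 119.4626,95.4320 143.5264,6.9977" fill="none" stroke="#ff8800"/>
  <polygon points="152.8570,26.8741 35.6969,66.0226 151.0098,88.0068 226.2131,82.0641 123.7181,139.1475" fill="none" stroke="#ff8800"/>
  <polyline points="82.8674,114.8344 48.2752,97.2081 25.7154,93.0868 15.1880,102.4706" fill="none" stroke="#008000"/>
  <polygon points="32.5941,110.9515 32.8851,67.4325 176.3721,110.5145" fill="none" stroke="#008000"/>
</svg>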